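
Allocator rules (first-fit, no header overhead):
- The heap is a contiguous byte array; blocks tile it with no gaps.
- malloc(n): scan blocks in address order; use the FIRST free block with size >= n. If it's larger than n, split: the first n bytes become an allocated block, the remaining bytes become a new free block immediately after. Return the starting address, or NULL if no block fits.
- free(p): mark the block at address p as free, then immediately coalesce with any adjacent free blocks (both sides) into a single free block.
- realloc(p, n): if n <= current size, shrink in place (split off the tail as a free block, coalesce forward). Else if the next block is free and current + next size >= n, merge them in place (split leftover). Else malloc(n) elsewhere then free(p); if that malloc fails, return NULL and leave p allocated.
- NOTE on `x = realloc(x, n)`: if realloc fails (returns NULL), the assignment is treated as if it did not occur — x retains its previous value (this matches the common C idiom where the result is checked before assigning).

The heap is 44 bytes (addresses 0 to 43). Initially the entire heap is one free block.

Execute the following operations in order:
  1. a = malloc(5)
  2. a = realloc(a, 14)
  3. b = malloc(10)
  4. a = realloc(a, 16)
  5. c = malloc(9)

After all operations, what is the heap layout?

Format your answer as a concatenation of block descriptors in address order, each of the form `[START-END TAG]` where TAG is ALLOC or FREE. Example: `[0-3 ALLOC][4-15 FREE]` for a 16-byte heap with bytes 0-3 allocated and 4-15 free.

Answer: [0-8 ALLOC][9-13 FREE][14-23 ALLOC][24-39 ALLOC][40-43 FREE]

Derivation:
Op 1: a = malloc(5) -> a = 0; heap: [0-4 ALLOC][5-43 FREE]
Op 2: a = realloc(a, 14) -> a = 0; heap: [0-13 ALLOC][14-43 FREE]
Op 3: b = malloc(10) -> b = 14; heap: [0-13 ALLOC][14-23 ALLOC][24-43 FREE]
Op 4: a = realloc(a, 16) -> a = 24; heap: [0-13 FREE][14-23 ALLOC][24-39 ALLOC][40-43 FREE]
Op 5: c = malloc(9) -> c = 0; heap: [0-8 ALLOC][9-13 FREE][14-23 ALLOC][24-39 ALLOC][40-43 FREE]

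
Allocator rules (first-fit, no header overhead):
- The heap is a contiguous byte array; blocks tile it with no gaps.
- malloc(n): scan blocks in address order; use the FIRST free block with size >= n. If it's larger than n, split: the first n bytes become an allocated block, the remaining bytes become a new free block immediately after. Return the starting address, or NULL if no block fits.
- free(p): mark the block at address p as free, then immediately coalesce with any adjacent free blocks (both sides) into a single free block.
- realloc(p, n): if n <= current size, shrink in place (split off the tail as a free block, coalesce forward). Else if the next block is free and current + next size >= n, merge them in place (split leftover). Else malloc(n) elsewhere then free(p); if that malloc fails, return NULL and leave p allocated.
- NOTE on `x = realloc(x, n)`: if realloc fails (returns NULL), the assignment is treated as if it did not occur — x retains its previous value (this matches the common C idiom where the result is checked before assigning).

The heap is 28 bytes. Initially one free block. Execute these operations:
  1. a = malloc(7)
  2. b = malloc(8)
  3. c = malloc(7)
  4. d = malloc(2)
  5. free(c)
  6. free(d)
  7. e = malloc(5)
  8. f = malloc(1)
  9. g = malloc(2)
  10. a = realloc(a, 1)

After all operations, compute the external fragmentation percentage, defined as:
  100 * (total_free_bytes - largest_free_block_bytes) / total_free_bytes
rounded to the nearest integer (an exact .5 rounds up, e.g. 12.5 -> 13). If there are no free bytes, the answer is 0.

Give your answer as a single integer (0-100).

Answer: 45

Derivation:
Op 1: a = malloc(7) -> a = 0; heap: [0-6 ALLOC][7-27 FREE]
Op 2: b = malloc(8) -> b = 7; heap: [0-6 ALLOC][7-14 ALLOC][15-27 FREE]
Op 3: c = malloc(7) -> c = 15; heap: [0-6 ALLOC][7-14 ALLOC][15-21 ALLOC][22-27 FREE]
Op 4: d = malloc(2) -> d = 22; heap: [0-6 ALLOC][7-14 ALLOC][15-21 ALLOC][22-23 ALLOC][24-27 FREE]
Op 5: free(c) -> (freed c); heap: [0-6 ALLOC][7-14 ALLOC][15-21 FREE][22-23 ALLOC][24-27 FREE]
Op 6: free(d) -> (freed d); heap: [0-6 ALLOC][7-14 ALLOC][15-27 FREE]
Op 7: e = malloc(5) -> e = 15; heap: [0-6 ALLOC][7-14 ALLOC][15-19 ALLOC][20-27 FREE]
Op 8: f = malloc(1) -> f = 20; heap: [0-6 ALLOC][7-14 ALLOC][15-19 ALLOC][20-20 ALLOC][21-27 FREE]
Op 9: g = malloc(2) -> g = 21; heap: [0-6 ALLOC][7-14 ALLOC][15-19 ALLOC][20-20 ALLOC][21-22 ALLOC][23-27 FREE]
Op 10: a = realloc(a, 1) -> a = 0; heap: [0-0 ALLOC][1-6 FREE][7-14 ALLOC][15-19 ALLOC][20-20 ALLOC][21-22 ALLOC][23-27 FREE]
Free blocks: [6 5] total_free=11 largest=6 -> 100*(11-6)/11 = 500/11 ≈ 45.455 -> rounds to 45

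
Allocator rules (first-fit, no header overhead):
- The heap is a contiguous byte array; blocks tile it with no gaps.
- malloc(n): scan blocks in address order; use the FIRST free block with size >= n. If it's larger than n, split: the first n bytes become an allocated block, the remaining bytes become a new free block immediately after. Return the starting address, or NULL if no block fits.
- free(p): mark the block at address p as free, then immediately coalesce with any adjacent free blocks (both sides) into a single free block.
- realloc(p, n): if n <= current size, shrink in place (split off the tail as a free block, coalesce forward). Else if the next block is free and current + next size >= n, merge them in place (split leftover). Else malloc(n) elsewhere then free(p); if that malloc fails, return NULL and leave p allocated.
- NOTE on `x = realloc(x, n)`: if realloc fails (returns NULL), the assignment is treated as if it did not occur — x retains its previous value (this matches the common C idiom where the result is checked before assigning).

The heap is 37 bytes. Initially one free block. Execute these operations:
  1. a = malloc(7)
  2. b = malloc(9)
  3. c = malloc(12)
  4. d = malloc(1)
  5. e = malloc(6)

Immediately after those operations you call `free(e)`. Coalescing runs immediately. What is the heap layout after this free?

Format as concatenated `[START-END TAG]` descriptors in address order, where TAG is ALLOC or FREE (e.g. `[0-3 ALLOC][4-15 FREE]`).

Answer: [0-6 ALLOC][7-15 ALLOC][16-27 ALLOC][28-28 ALLOC][29-36 FREE]

Derivation:
Op 1: a = malloc(7) -> a = 0; heap: [0-6 ALLOC][7-36 FREE]
Op 2: b = malloc(9) -> b = 7; heap: [0-6 ALLOC][7-15 ALLOC][16-36 FREE]
Op 3: c = malloc(12) -> c = 16; heap: [0-6 ALLOC][7-15 ALLOC][16-27 ALLOC][28-36 FREE]
Op 4: d = malloc(1) -> d = 28; heap: [0-6 ALLOC][7-15 ALLOC][16-27 ALLOC][28-28 ALLOC][29-36 FREE]
Op 5: e = malloc(6) -> e = 29; heap: [0-6 ALLOC][7-15 ALLOC][16-27 ALLOC][28-28 ALLOC][29-34 ALLOC][35-36 FREE]
free(e): e = 29 -> block [29-34 ALLOC]; mark free, coalesce with adjacent free neighbors -> [0-6 ALLOC][7-15 ALLOC][16-27 ALLOC][28-28 ALLOC][29-36 FREE]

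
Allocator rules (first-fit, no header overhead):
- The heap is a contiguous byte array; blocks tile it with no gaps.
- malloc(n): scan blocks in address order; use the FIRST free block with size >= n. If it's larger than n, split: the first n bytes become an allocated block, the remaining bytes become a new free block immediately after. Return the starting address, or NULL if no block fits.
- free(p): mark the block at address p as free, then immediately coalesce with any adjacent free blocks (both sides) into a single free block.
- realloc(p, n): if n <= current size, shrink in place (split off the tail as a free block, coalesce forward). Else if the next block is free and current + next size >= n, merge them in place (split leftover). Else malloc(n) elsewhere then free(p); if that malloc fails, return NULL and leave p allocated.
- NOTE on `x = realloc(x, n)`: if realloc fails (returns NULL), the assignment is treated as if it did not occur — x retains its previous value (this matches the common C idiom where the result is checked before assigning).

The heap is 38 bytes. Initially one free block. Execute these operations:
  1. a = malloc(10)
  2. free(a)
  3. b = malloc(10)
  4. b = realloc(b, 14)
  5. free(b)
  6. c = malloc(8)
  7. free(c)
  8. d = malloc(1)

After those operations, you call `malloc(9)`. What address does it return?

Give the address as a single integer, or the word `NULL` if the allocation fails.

Answer: 1

Derivation:
Op 1: a = malloc(10) -> a = 0; heap: [0-9 ALLOC][10-37 FREE]
Op 2: free(a) -> (freed a); heap: [0-37 FREE]
Op 3: b = malloc(10) -> b = 0; heap: [0-9 ALLOC][10-37 FREE]
Op 4: b = realloc(b, 14) -> b = 0; heap: [0-13 ALLOC][14-37 FREE]
Op 5: free(b) -> (freed b); heap: [0-37 FREE]
Op 6: c = malloc(8) -> c = 0; heap: [0-7 ALLOC][8-37 FREE]
Op 7: free(c) -> (freed c); heap: [0-37 FREE]
Op 8: d = malloc(1) -> d = 0; heap: [0-0 ALLOC][1-37 FREE]
malloc(9): first-fit scan over [0-0 ALLOC][1-37 FREE] -> 1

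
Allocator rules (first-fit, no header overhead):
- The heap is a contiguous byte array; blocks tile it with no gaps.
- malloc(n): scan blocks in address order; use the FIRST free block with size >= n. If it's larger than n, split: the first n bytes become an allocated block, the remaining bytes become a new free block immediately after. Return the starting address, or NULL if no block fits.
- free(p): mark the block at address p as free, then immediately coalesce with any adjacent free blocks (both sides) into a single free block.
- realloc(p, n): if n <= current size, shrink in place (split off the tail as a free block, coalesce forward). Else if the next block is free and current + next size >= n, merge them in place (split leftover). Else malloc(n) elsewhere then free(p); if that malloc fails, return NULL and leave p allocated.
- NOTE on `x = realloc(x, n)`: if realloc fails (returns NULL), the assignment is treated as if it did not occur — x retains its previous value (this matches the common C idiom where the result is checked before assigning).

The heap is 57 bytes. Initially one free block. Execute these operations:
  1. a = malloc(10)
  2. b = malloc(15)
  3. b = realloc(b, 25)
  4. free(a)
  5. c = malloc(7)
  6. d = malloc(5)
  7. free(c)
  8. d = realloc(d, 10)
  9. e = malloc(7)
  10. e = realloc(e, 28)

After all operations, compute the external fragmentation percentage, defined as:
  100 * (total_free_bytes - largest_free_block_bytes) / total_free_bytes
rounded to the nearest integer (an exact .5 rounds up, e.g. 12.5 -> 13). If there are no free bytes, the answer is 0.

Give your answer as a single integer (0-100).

Op 1: a = malloc(10) -> a = 0; heap: [0-9 ALLOC][10-56 FREE]
Op 2: b = malloc(15) -> b = 10; heap: [0-9 ALLOC][10-24 ALLOC][25-56 FREE]
Op 3: b = realloc(b, 25) -> b = 10; heap: [0-9 ALLOC][10-34 ALLOC][35-56 FREE]
Op 4: free(a) -> (freed a); heap: [0-9 FREE][10-34 ALLOC][35-56 FREE]
Op 5: c = malloc(7) -> c = 0; heap: [0-6 ALLOC][7-9 FREE][10-34 ALLOC][35-56 FREE]
Op 6: d = malloc(5) -> d = 35; heap: [0-6 ALLOC][7-9 FREE][10-34 ALLOC][35-39 ALLOC][40-56 FREE]
Op 7: free(c) -> (freed c); heap: [0-9 FREE][10-34 ALLOC][35-39 ALLOC][40-56 FREE]
Op 8: d = realloc(d, 10) -> d = 35; heap: [0-9 FREE][10-34 ALLOC][35-44 ALLOC][45-56 FREE]
Op 9: e = malloc(7) -> e = 0; heap: [0-6 ALLOC][7-9 FREE][10-34 ALLOC][35-44 ALLOC][45-56 FREE]
Op 10: e = realloc(e, 28) -> NULL (e unchanged); heap: [0-6 ALLOC][7-9 FREE][10-34 ALLOC][35-44 ALLOC][45-56 FREE]
Free blocks: [3 12] total_free=15 largest=12 -> 100*(15-12)/15 = 300/15 = 20

Answer: 20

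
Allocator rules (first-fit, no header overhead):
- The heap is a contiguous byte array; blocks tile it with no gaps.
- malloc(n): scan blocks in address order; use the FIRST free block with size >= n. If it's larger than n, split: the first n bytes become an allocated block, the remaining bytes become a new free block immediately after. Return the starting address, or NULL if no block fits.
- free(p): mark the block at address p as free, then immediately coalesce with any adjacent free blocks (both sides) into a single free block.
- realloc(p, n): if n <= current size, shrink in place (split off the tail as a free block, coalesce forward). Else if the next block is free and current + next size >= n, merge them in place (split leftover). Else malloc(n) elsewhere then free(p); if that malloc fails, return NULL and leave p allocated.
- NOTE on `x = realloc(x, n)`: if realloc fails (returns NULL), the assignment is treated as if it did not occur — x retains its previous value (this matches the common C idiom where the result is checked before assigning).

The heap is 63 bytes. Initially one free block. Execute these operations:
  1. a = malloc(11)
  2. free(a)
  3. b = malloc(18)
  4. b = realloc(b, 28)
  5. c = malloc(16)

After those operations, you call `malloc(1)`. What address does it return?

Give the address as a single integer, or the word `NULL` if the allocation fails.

Op 1: a = malloc(11) -> a = 0; heap: [0-10 ALLOC][11-62 FREE]
Op 2: free(a) -> (freed a); heap: [0-62 FREE]
Op 3: b = malloc(18) -> b = 0; heap: [0-17 ALLOC][18-62 FREE]
Op 4: b = realloc(b, 28) -> b = 0; heap: [0-27 ALLOC][28-62 FREE]
Op 5: c = malloc(16) -> c = 28; heap: [0-27 ALLOC][28-43 ALLOC][44-62 FREE]
malloc(1): first-fit scan over [0-27 ALLOC][28-43 ALLOC][44-62 FREE] -> 44

Answer: 44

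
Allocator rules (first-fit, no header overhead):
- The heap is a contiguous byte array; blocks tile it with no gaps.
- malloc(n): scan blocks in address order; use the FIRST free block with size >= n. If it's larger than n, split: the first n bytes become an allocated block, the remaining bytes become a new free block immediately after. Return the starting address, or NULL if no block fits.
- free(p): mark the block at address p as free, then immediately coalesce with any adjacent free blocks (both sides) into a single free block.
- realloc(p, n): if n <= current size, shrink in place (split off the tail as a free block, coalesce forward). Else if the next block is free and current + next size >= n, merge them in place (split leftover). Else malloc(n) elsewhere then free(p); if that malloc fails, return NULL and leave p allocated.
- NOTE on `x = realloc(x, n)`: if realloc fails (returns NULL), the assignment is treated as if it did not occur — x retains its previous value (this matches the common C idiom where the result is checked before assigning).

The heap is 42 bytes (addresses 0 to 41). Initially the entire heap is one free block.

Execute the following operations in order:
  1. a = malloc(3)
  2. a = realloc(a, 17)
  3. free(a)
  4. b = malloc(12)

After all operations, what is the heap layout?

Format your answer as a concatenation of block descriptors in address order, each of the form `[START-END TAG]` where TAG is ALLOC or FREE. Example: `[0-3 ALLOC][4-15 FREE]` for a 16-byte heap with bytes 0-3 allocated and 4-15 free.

Op 1: a = malloc(3) -> a = 0; heap: [0-2 ALLOC][3-41 FREE]
Op 2: a = realloc(a, 17) -> a = 0; heap: [0-16 ALLOC][17-41 FREE]
Op 3: free(a) -> (freed a); heap: [0-41 FREE]
Op 4: b = malloc(12) -> b = 0; heap: [0-11 ALLOC][12-41 FREE]

Answer: [0-11 ALLOC][12-41 FREE]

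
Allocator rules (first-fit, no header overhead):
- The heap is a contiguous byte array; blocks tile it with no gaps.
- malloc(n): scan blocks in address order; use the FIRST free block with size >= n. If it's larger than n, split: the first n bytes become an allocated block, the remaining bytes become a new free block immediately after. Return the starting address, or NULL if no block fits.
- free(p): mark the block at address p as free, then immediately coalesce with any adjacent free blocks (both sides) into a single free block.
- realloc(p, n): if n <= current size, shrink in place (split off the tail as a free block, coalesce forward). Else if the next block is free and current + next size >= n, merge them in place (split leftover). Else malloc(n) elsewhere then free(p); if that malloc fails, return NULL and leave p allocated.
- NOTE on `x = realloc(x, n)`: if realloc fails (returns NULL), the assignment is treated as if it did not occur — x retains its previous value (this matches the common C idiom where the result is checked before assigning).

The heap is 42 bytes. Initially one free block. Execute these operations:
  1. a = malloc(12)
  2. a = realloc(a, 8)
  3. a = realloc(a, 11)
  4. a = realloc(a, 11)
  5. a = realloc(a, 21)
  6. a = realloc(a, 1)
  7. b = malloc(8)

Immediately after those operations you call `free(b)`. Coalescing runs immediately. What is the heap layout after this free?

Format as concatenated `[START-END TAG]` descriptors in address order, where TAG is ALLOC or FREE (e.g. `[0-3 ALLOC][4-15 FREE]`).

Answer: [0-0 ALLOC][1-41 FREE]

Derivation:
Op 1: a = malloc(12) -> a = 0; heap: [0-11 ALLOC][12-41 FREE]
Op 2: a = realloc(a, 8) -> a = 0; heap: [0-7 ALLOC][8-41 FREE]
Op 3: a = realloc(a, 11) -> a = 0; heap: [0-10 ALLOC][11-41 FREE]
Op 4: a = realloc(a, 11) -> a = 0; heap: [0-10 ALLOC][11-41 FREE]
Op 5: a = realloc(a, 21) -> a = 0; heap: [0-20 ALLOC][21-41 FREE]
Op 6: a = realloc(a, 1) -> a = 0; heap: [0-0 ALLOC][1-41 FREE]
Op 7: b = malloc(8) -> b = 1; heap: [0-0 ALLOC][1-8 ALLOC][9-41 FREE]
free(b): b = 1 -> block [1-8 ALLOC]; mark free, coalesce with adjacent free neighbors -> [0-0 ALLOC][1-41 FREE]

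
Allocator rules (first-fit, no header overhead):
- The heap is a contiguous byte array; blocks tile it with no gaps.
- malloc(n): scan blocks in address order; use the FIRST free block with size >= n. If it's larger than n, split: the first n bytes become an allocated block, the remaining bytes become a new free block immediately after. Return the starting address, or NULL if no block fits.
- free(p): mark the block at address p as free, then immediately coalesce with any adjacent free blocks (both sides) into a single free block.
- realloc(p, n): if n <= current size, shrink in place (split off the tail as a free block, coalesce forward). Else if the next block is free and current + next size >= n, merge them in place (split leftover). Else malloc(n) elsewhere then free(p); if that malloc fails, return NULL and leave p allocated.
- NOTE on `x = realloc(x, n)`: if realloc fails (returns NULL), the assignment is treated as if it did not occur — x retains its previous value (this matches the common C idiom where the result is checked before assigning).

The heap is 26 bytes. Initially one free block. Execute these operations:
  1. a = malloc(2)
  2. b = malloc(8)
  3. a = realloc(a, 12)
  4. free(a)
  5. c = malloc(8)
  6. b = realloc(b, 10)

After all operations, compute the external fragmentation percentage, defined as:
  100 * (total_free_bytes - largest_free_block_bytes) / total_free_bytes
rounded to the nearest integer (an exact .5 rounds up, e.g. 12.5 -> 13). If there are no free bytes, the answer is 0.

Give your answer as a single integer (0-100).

Answer: 20

Derivation:
Op 1: a = malloc(2) -> a = 0; heap: [0-1 ALLOC][2-25 FREE]
Op 2: b = malloc(8) -> b = 2; heap: [0-1 ALLOC][2-9 ALLOC][10-25 FREE]
Op 3: a = realloc(a, 12) -> a = 10; heap: [0-1 FREE][2-9 ALLOC][10-21 ALLOC][22-25 FREE]
Op 4: free(a) -> (freed a); heap: [0-1 FREE][2-9 ALLOC][10-25 FREE]
Op 5: c = malloc(8) -> c = 10; heap: [0-1 FREE][2-9 ALLOC][10-17 ALLOC][18-25 FREE]
Op 6: b = realloc(b, 10) -> NULL (b unchanged); heap: [0-1 FREE][2-9 ALLOC][10-17 ALLOC][18-25 FREE]
Free blocks: [2 8] total_free=10 largest=8 -> 100*(10-8)/10 = 200/10 = 20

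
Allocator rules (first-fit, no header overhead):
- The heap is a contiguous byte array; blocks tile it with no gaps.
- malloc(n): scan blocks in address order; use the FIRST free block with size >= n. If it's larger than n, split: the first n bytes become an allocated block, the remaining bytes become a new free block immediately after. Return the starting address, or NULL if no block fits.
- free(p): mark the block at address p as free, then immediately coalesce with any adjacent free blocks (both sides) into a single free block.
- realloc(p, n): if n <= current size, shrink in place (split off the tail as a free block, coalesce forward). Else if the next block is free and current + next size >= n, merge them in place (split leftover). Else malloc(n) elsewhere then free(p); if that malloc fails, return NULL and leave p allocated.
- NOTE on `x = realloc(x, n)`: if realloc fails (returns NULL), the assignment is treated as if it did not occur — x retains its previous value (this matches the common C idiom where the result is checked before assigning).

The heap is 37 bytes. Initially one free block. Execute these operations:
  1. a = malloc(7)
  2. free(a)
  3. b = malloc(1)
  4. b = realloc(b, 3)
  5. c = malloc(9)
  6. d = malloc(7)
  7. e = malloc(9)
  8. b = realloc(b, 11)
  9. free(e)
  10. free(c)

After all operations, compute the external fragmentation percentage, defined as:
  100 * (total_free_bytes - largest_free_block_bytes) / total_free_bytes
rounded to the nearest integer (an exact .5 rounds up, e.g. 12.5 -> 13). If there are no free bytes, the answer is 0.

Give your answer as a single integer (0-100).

Op 1: a = malloc(7) -> a = 0; heap: [0-6 ALLOC][7-36 FREE]
Op 2: free(a) -> (freed a); heap: [0-36 FREE]
Op 3: b = malloc(1) -> b = 0; heap: [0-0 ALLOC][1-36 FREE]
Op 4: b = realloc(b, 3) -> b = 0; heap: [0-2 ALLOC][3-36 FREE]
Op 5: c = malloc(9) -> c = 3; heap: [0-2 ALLOC][3-11 ALLOC][12-36 FREE]
Op 6: d = malloc(7) -> d = 12; heap: [0-2 ALLOC][3-11 ALLOC][12-18 ALLOC][19-36 FREE]
Op 7: e = malloc(9) -> e = 19; heap: [0-2 ALLOC][3-11 ALLOC][12-18 ALLOC][19-27 ALLOC][28-36 FREE]
Op 8: b = realloc(b, 11) -> NULL (b unchanged); heap: [0-2 ALLOC][3-11 ALLOC][12-18 ALLOC][19-27 ALLOC][28-36 FREE]
Op 9: free(e) -> (freed e); heap: [0-2 ALLOC][3-11 ALLOC][12-18 ALLOC][19-36 FREE]
Op 10: free(c) -> (freed c); heap: [0-2 ALLOC][3-11 FREE][12-18 ALLOC][19-36 FREE]
Free blocks: [9 18] total_free=27 largest=18 -> 100*(27-18)/27 = 900/27 ≈ 33.333 -> rounds to 33

Answer: 33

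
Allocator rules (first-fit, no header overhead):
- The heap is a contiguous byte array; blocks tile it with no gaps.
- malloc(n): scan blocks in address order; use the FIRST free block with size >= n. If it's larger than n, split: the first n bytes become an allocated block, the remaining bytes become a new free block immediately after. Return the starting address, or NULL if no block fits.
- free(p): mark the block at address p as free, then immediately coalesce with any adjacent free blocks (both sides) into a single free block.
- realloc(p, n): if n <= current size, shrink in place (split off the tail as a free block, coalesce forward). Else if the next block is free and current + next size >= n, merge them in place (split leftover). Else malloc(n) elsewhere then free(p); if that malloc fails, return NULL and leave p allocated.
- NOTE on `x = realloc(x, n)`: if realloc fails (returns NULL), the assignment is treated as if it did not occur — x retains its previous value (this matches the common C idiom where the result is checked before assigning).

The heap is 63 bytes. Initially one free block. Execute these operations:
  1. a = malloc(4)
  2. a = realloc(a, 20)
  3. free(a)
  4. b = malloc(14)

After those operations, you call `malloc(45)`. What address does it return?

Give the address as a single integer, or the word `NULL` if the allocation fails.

Answer: 14

Derivation:
Op 1: a = malloc(4) -> a = 0; heap: [0-3 ALLOC][4-62 FREE]
Op 2: a = realloc(a, 20) -> a = 0; heap: [0-19 ALLOC][20-62 FREE]
Op 3: free(a) -> (freed a); heap: [0-62 FREE]
Op 4: b = malloc(14) -> b = 0; heap: [0-13 ALLOC][14-62 FREE]
malloc(45): first-fit scan over [0-13 ALLOC][14-62 FREE] -> 14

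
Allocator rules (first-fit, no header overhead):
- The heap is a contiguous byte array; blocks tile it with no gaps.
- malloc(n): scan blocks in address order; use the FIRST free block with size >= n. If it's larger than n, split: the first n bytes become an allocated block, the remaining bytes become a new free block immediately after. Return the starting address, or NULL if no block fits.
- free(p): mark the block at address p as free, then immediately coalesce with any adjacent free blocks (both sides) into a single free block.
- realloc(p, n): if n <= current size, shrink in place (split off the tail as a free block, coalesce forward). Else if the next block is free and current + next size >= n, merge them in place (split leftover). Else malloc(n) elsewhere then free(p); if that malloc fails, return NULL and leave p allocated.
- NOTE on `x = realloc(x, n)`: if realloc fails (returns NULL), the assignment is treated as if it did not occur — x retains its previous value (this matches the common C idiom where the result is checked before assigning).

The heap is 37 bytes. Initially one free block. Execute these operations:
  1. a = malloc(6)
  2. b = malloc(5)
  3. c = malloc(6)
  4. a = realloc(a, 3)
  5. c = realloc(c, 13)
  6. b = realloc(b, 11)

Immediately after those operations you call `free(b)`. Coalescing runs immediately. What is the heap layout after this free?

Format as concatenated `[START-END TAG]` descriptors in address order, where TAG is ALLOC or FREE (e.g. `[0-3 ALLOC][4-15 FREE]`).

Answer: [0-2 ALLOC][3-10 FREE][11-23 ALLOC][24-36 FREE]

Derivation:
Op 1: a = malloc(6) -> a = 0; heap: [0-5 ALLOC][6-36 FREE]
Op 2: b = malloc(5) -> b = 6; heap: [0-5 ALLOC][6-10 ALLOC][11-36 FREE]
Op 3: c = malloc(6) -> c = 11; heap: [0-5 ALLOC][6-10 ALLOC][11-16 ALLOC][17-36 FREE]
Op 4: a = realloc(a, 3) -> a = 0; heap: [0-2 ALLOC][3-5 FREE][6-10 ALLOC][11-16 ALLOC][17-36 FREE]
Op 5: c = realloc(c, 13) -> c = 11; heap: [0-2 ALLOC][3-5 FREE][6-10 ALLOC][11-23 ALLOC][24-36 FREE]
Op 6: b = realloc(b, 11) -> b = 24; heap: [0-2 ALLOC][3-10 FREE][11-23 ALLOC][24-34 ALLOC][35-36 FREE]
free(b): b = 24 -> block [24-34 ALLOC]; mark free, coalesce with adjacent free neighbors -> [0-2 ALLOC][3-10 FREE][11-23 ALLOC][24-36 FREE]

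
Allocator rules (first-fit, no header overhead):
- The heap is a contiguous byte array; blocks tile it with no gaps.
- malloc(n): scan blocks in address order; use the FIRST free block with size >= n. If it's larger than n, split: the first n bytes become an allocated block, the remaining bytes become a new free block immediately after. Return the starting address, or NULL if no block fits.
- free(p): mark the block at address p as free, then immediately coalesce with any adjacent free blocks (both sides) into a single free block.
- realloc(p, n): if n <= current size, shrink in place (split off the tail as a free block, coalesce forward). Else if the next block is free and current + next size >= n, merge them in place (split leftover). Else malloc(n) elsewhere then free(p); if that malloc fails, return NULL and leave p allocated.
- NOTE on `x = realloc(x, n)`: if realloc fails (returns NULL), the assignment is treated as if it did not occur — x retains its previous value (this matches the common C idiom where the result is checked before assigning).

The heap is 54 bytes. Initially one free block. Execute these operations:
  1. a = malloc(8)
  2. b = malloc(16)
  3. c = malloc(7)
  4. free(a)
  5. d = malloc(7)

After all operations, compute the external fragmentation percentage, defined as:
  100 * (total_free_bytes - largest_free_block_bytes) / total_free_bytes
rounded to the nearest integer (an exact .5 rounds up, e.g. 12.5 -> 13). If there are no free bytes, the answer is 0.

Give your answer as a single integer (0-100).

Op 1: a = malloc(8) -> a = 0; heap: [0-7 ALLOC][8-53 FREE]
Op 2: b = malloc(16) -> b = 8; heap: [0-7 ALLOC][8-23 ALLOC][24-53 FREE]
Op 3: c = malloc(7) -> c = 24; heap: [0-7 ALLOC][8-23 ALLOC][24-30 ALLOC][31-53 FREE]
Op 4: free(a) -> (freed a); heap: [0-7 FREE][8-23 ALLOC][24-30 ALLOC][31-53 FREE]
Op 5: d = malloc(7) -> d = 0; heap: [0-6 ALLOC][7-7 FREE][8-23 ALLOC][24-30 ALLOC][31-53 FREE]
Free blocks: [1 23] total_free=24 largest=23 -> 100*(24-23)/24 = 100/24 ≈ 4.167 -> rounds to 4

Answer: 4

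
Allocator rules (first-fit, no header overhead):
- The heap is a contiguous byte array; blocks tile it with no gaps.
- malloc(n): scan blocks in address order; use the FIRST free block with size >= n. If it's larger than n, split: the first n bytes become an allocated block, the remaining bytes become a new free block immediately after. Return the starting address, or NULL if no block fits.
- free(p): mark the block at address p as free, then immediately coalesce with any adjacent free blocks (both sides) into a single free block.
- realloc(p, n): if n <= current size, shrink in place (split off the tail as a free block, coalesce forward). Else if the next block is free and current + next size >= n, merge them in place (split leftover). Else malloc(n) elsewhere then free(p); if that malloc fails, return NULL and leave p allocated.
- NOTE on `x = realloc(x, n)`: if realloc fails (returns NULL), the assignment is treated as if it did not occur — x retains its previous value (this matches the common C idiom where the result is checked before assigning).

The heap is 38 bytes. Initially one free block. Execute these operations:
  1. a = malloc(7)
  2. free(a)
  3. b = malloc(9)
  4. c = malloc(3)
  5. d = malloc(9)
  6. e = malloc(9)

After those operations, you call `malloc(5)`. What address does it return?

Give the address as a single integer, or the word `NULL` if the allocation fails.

Answer: 30

Derivation:
Op 1: a = malloc(7) -> a = 0; heap: [0-6 ALLOC][7-37 FREE]
Op 2: free(a) -> (freed a); heap: [0-37 FREE]
Op 3: b = malloc(9) -> b = 0; heap: [0-8 ALLOC][9-37 FREE]
Op 4: c = malloc(3) -> c = 9; heap: [0-8 ALLOC][9-11 ALLOC][12-37 FREE]
Op 5: d = malloc(9) -> d = 12; heap: [0-8 ALLOC][9-11 ALLOC][12-20 ALLOC][21-37 FREE]
Op 6: e = malloc(9) -> e = 21; heap: [0-8 ALLOC][9-11 ALLOC][12-20 ALLOC][21-29 ALLOC][30-37 FREE]
malloc(5): first-fit scan over [0-8 ALLOC][9-11 ALLOC][12-20 ALLOC][21-29 ALLOC][30-37 FREE] -> 30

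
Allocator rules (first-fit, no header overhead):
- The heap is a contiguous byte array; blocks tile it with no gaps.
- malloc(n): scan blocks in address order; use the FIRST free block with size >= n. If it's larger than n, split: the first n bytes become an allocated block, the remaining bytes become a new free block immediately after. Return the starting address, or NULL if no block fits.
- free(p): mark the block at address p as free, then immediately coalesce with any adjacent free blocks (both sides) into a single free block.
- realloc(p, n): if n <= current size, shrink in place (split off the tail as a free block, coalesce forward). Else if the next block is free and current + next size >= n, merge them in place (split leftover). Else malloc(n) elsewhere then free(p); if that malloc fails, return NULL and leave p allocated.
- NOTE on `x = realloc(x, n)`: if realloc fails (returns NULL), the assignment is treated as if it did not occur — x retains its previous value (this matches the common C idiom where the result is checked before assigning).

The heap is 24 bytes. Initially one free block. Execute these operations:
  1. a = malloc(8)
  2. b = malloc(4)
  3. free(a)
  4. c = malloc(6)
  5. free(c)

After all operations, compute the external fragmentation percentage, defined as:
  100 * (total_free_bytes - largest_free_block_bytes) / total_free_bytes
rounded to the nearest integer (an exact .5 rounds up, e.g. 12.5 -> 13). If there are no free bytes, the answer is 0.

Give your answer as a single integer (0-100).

Op 1: a = malloc(8) -> a = 0; heap: [0-7 ALLOC][8-23 FREE]
Op 2: b = malloc(4) -> b = 8; heap: [0-7 ALLOC][8-11 ALLOC][12-23 FREE]
Op 3: free(a) -> (freed a); heap: [0-7 FREE][8-11 ALLOC][12-23 FREE]
Op 4: c = malloc(6) -> c = 0; heap: [0-5 ALLOC][6-7 FREE][8-11 ALLOC][12-23 FREE]
Op 5: free(c) -> (freed c); heap: [0-7 FREE][8-11 ALLOC][12-23 FREE]
Free blocks: [8 12] total_free=20 largest=12 -> 100*(20-12)/20 = 800/20 = 40

Answer: 40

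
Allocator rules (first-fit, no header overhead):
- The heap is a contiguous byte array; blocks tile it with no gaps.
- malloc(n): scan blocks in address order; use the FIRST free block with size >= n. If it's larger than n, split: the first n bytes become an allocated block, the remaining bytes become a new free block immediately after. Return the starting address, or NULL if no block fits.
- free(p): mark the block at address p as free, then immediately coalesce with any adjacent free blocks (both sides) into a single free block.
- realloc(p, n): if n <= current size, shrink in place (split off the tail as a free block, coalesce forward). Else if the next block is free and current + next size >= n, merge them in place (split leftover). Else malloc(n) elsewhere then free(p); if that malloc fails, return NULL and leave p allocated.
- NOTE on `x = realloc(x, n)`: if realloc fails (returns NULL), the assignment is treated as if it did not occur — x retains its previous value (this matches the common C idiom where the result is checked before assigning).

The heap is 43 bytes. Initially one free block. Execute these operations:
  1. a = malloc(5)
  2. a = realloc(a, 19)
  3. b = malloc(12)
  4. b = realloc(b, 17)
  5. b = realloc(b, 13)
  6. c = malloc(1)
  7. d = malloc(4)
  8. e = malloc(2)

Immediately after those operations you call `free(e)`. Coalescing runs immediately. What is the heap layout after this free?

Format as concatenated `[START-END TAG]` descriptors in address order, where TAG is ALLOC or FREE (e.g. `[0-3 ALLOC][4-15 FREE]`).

Answer: [0-18 ALLOC][19-31 ALLOC][32-32 ALLOC][33-36 ALLOC][37-42 FREE]

Derivation:
Op 1: a = malloc(5) -> a = 0; heap: [0-4 ALLOC][5-42 FREE]
Op 2: a = realloc(a, 19) -> a = 0; heap: [0-18 ALLOC][19-42 FREE]
Op 3: b = malloc(12) -> b = 19; heap: [0-18 ALLOC][19-30 ALLOC][31-42 FREE]
Op 4: b = realloc(b, 17) -> b = 19; heap: [0-18 ALLOC][19-35 ALLOC][36-42 FREE]
Op 5: b = realloc(b, 13) -> b = 19; heap: [0-18 ALLOC][19-31 ALLOC][32-42 FREE]
Op 6: c = malloc(1) -> c = 32; heap: [0-18 ALLOC][19-31 ALLOC][32-32 ALLOC][33-42 FREE]
Op 7: d = malloc(4) -> d = 33; heap: [0-18 ALLOC][19-31 ALLOC][32-32 ALLOC][33-36 ALLOC][37-42 FREE]
Op 8: e = malloc(2) -> e = 37; heap: [0-18 ALLOC][19-31 ALLOC][32-32 ALLOC][33-36 ALLOC][37-38 ALLOC][39-42 FREE]
free(e): e = 37 -> block [37-38 ALLOC]; mark free, coalesce with adjacent free neighbors -> [0-18 ALLOC][19-31 ALLOC][32-32 ALLOC][33-36 ALLOC][37-42 FREE]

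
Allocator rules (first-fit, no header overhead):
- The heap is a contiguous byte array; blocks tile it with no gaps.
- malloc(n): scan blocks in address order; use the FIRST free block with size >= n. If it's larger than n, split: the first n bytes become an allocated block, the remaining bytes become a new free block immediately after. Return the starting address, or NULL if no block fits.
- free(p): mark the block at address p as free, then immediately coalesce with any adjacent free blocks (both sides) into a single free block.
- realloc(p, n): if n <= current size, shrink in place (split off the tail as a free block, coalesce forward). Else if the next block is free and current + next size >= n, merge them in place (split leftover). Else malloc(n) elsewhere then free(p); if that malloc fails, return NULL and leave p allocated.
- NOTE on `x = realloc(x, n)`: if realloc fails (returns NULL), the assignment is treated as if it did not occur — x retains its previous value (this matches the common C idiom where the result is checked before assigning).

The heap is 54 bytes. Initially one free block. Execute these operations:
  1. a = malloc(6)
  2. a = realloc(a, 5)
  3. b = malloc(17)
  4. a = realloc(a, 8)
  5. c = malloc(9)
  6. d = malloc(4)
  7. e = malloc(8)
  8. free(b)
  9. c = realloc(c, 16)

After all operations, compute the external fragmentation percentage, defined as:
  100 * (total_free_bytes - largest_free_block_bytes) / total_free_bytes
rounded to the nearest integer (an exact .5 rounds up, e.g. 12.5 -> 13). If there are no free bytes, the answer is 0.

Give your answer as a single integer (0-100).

Op 1: a = malloc(6) -> a = 0; heap: [0-5 ALLOC][6-53 FREE]
Op 2: a = realloc(a, 5) -> a = 0; heap: [0-4 ALLOC][5-53 FREE]
Op 3: b = malloc(17) -> b = 5; heap: [0-4 ALLOC][5-21 ALLOC][22-53 FREE]
Op 4: a = realloc(a, 8) -> a = 22; heap: [0-4 FREE][5-21 ALLOC][22-29 ALLOC][30-53 FREE]
Op 5: c = malloc(9) -> c = 30; heap: [0-4 FREE][5-21 ALLOC][22-29 ALLOC][30-38 ALLOC][39-53 FREE]
Op 6: d = malloc(4) -> d = 0; heap: [0-3 ALLOC][4-4 FREE][5-21 ALLOC][22-29 ALLOC][30-38 ALLOC][39-53 FREE]
Op 7: e = malloc(8) -> e = 39; heap: [0-3 ALLOC][4-4 FREE][5-21 ALLOC][22-29 ALLOC][30-38 ALLOC][39-46 ALLOC][47-53 FREE]
Op 8: free(b) -> (freed b); heap: [0-3 ALLOC][4-21 FREE][22-29 ALLOC][30-38 ALLOC][39-46 ALLOC][47-53 FREE]
Op 9: c = realloc(c, 16) -> c = 4; heap: [0-3 ALLOC][4-19 ALLOC][20-21 FREE][22-29 ALLOC][30-38 FREE][39-46 ALLOC][47-53 FREE]
Free blocks: [2 9 7] total_free=18 largest=9 -> 100*(18-9)/18 = 900/18 = 50

Answer: 50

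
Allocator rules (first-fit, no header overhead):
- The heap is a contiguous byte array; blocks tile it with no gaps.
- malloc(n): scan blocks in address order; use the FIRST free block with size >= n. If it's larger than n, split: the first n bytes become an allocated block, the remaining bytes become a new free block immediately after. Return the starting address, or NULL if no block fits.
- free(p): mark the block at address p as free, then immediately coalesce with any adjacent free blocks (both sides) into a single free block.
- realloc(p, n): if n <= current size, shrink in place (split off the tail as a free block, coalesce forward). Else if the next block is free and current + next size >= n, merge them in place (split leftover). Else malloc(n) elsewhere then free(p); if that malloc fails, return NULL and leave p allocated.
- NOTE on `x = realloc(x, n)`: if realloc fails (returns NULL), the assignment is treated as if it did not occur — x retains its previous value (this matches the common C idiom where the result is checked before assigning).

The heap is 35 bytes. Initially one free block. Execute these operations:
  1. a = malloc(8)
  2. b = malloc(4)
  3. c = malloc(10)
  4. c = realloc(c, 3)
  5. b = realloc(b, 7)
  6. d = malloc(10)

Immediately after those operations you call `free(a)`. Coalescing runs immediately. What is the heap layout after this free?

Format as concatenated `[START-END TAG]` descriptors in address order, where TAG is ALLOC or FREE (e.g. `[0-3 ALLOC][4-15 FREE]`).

Answer: [0-11 FREE][12-14 ALLOC][15-21 ALLOC][22-31 ALLOC][32-34 FREE]

Derivation:
Op 1: a = malloc(8) -> a = 0; heap: [0-7 ALLOC][8-34 FREE]
Op 2: b = malloc(4) -> b = 8; heap: [0-7 ALLOC][8-11 ALLOC][12-34 FREE]
Op 3: c = malloc(10) -> c = 12; heap: [0-7 ALLOC][8-11 ALLOC][12-21 ALLOC][22-34 FREE]
Op 4: c = realloc(c, 3) -> c = 12; heap: [0-7 ALLOC][8-11 ALLOC][12-14 ALLOC][15-34 FREE]
Op 5: b = realloc(b, 7) -> b = 15; heap: [0-7 ALLOC][8-11 FREE][12-14 ALLOC][15-21 ALLOC][22-34 FREE]
Op 6: d = malloc(10) -> d = 22; heap: [0-7 ALLOC][8-11 FREE][12-14 ALLOC][15-21 ALLOC][22-31 ALLOC][32-34 FREE]
free(a): a = 0 -> block [0-7 ALLOC]; mark free, coalesce with adjacent free neighbors -> [0-11 FREE][12-14 ALLOC][15-21 ALLOC][22-31 ALLOC][32-34 FREE]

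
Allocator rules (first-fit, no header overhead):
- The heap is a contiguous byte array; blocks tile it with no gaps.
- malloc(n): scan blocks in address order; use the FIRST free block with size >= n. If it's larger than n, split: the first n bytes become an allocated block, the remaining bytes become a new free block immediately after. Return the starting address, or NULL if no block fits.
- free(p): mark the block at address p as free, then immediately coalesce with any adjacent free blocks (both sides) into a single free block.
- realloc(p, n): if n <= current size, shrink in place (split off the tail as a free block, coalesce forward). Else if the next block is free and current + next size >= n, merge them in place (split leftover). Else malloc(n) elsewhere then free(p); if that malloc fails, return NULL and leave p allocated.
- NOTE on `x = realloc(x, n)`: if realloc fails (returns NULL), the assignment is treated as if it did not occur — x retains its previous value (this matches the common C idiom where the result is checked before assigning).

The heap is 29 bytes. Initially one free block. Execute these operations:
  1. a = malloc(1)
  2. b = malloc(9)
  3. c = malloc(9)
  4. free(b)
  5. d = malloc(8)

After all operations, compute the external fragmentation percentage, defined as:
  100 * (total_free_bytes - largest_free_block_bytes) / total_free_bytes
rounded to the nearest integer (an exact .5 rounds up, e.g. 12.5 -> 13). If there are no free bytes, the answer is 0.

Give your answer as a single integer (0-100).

Answer: 9

Derivation:
Op 1: a = malloc(1) -> a = 0; heap: [0-0 ALLOC][1-28 FREE]
Op 2: b = malloc(9) -> b = 1; heap: [0-0 ALLOC][1-9 ALLOC][10-28 FREE]
Op 3: c = malloc(9) -> c = 10; heap: [0-0 ALLOC][1-9 ALLOC][10-18 ALLOC][19-28 FREE]
Op 4: free(b) -> (freed b); heap: [0-0 ALLOC][1-9 FREE][10-18 ALLOC][19-28 FREE]
Op 5: d = malloc(8) -> d = 1; heap: [0-0 ALLOC][1-8 ALLOC][9-9 FREE][10-18 ALLOC][19-28 FREE]
Free blocks: [1 10] total_free=11 largest=10 -> 100*(11-10)/11 = 100/11 ≈ 9.091 -> rounds to 9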